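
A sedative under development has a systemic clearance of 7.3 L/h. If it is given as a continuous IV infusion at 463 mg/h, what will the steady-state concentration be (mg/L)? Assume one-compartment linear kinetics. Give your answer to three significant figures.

Css = rate / CL = 463 / 7.300 = 63.42 mg/L

63.4 mg/L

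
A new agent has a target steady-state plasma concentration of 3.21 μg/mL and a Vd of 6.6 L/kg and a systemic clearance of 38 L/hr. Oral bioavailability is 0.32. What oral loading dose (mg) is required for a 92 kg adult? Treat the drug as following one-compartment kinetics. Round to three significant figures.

Vd(total) = 92 kg × 6.6 L/kg = 607.2 L
LD = Vd × C / F = 607.2 × 3.210 / 0.32 = 6091 mg

6090 mg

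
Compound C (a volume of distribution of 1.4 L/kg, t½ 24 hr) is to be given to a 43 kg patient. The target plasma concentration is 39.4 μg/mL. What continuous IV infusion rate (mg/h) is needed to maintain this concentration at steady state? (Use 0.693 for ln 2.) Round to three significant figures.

68.5 mg/h

Total Vd = 1.4 × 43 = 60.20 L
CL = ln 2 · Vd / t½ = 0.693 × 60.20 / 24 = 1.738 L/h
Infusion rate = CL × Css = 1.738 × 39.4 = 68.48 mg/h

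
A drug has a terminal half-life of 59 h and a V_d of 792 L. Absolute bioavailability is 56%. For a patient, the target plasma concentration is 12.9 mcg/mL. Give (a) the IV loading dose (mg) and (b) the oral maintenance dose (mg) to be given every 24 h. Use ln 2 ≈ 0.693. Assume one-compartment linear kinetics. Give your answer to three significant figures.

(a) 10200 mg; (b) 5140 mg

LD = Vd × C = 792.0 × 12.9 = 10220 mg
CL = 0.693 × Vd / t½ = 0.693 × 792.0 / 59 = 9.303 L/h
D = CL × Css × τ / F = 9.303 × 12.9 × 24 / 0.56 = 5143 mg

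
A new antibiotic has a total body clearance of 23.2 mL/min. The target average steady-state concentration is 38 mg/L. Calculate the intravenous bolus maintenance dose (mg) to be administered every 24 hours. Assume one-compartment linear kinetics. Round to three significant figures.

CL = 23.2 mL/min = 23.2 × 0.06 = 1.392 L/h
D = CL × Css × τ = 1.392 × 38 × 24 = 1270 mg

1270 mg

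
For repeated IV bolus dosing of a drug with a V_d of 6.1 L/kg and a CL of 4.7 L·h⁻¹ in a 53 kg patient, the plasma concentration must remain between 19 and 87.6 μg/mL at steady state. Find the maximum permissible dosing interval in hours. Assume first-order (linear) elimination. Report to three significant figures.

Total Vd = 6.1 × 53 = 323.3 L
k = CL / Vd = 4.700 / 323.3 = 0.01454 h⁻¹
Between IV bolus doses, concentration decays as C = C₀·e^(−kτ), so C_peak/C_trough = e^(kτ).
τ_max = ln(C_peak/C_trough) / k = ln(87.6/19) / 0.01454 = 1.528 / 0.01454 = 105.1 h

105 h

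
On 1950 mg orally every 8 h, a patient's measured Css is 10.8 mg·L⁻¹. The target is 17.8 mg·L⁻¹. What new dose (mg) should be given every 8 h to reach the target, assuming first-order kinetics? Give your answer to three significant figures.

3210 mg

For first-order elimination, Css ∝ F·D/(CL·τ); F and CL are unchanged, so Css ∝ D/τ.
D₂ = D₁ × (Css,target / Css,current) = 1950 × 17.8/10.8 = 3214 mg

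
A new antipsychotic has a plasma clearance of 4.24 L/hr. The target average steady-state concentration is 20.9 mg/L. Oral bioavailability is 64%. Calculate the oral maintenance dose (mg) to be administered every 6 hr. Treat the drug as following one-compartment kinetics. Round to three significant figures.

831 mg

D = CL × Css × τ / F = 4.240 × 20.9 × 6 / 0.64 = 830.8 mg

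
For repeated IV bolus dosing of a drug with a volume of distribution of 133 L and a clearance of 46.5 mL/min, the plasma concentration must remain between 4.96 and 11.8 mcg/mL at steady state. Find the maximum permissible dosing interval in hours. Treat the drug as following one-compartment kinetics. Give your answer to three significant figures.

41.3 h

CL = 46.5 mL/min = 46.5 × 0.06 = 2.790 L/h
k = CL / Vd = 2.790 / 133.0 = 0.02098 h⁻¹
Between IV bolus doses, concentration decays as C = C₀·e^(−kτ), so C_peak/C_trough = e^(kτ).
τ_max = ln(C_peak/C_trough) / k = ln(11.8/4.96) / 0.02098 = 0.8667 / 0.02098 = 41.31 h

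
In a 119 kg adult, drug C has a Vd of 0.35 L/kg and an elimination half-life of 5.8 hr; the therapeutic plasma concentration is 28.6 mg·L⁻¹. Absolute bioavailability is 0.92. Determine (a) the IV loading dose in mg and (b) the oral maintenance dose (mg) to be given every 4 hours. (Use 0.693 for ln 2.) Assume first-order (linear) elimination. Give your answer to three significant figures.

(a) 1190 mg; (b) 619 mg

Vd(total) = 119 kg × 0.35 L/kg = 41.65 L
LD = Vd × C = 41.65 × 28.6 = 1191 mg
CL = 0.693 × Vd / t½ = 0.693 × 41.65 / 5.8 = 4.976 L/h
D = CL × Css × τ / F = 4.976 × 28.6 × 4 / 0.92 = 618.8 mg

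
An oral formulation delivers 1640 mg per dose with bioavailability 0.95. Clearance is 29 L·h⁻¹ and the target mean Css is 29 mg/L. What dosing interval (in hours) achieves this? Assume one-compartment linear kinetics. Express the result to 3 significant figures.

1.85 h

F·D/τ = CL·Css → τ = F·D / (CL·Css).
τ = 0.95 × 1640 / (29 × 29) = 1.853 h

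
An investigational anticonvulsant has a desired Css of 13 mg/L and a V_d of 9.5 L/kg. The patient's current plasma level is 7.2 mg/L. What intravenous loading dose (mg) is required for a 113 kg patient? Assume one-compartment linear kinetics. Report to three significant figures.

Vd = 9.5 L/kg × 113 kg = 1074 L
Concentration deficit ΔC = 13 − 7.2 = 5.800 mg/L
LD = Vd × ΔC = 1074 × 5.800 = 6229 mg

6230 mg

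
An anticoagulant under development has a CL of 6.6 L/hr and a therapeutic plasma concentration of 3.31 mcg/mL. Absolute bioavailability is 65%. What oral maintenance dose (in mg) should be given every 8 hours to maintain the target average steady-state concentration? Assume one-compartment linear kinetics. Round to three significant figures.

D = CL × Css × τ / F = 6.600 × 3.31 × 8 / 0.65 = 268.9 mg

269 mg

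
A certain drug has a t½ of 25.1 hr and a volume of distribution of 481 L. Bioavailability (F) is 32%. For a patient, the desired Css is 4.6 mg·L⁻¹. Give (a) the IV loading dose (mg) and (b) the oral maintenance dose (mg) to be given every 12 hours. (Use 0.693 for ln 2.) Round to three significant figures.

LD = Vd × C = 481.0 × 4.6 = 2213 mg
CL = 0.693 × Vd / t½ = 0.693 × 481.0 / 25.1 = 13.28 L/h
D = CL × Css × τ / F = 13.28 × 4.6 × 12 / 0.32 = 2291 mg

(a) 2210 mg; (b) 2290 mg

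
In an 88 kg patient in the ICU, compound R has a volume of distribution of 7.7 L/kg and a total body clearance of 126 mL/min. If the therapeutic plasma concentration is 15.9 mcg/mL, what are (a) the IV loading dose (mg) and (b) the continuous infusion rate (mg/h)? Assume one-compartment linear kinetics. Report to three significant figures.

(a) 10800 mg; (b) 120 mg/h

Total Vd = 7.7 × 88 = 677.6 L
Loading dose = Vd × C = 677.6 × 15.9 = 10770 mg
CL = 126 mL/min × 60/1000 = 7.560 L/h
Maintenance infusion rate = CL × Css = 7.560 × 15.9 = 120.2 mg/h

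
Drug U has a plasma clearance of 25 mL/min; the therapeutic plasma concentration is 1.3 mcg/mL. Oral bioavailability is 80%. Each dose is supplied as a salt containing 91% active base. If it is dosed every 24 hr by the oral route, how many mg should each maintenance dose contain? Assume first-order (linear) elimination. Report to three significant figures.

CL = 25 mL/min = 25 × 0.06 = 1.500 L/h
D = CL × Css × τ / F / S = 1.500 × 1.3 × 24 / 0.8 / 0.91 = 64.29 mg

64.3 mg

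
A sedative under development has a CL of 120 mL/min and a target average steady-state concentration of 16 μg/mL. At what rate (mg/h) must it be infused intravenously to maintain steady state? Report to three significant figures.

115 mg/h

CL = 120 mL/min × 60/1000 = 7.200 L/h
R₀ = 7.200 × 16 = 115.2 mg/h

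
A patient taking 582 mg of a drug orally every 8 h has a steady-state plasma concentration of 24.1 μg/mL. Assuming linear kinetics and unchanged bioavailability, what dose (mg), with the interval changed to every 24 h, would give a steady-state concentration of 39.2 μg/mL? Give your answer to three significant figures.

2840 mg

For first-order elimination, Css ∝ F·D/(CL·τ); F and CL are unchanged, so Css ∝ D/τ.
D₂ = D₁ × (Css,target / Css,current) × (τ₂/τ₁) = 582 × (39.2/24.1) × (24/8) = 2840 mg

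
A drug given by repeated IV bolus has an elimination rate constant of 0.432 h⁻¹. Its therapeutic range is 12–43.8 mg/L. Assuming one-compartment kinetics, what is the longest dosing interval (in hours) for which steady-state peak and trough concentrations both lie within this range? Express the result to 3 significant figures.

Between IV bolus doses, concentration decays as C = C₀·e^(−kτ), so C_peak/C_trough = e^(kτ).
τ_max = ln(C_peak/C_trough) / k = ln(43.8/12) / 0.4320 = 1.295 / 0.4320 = 2.998 h

3.00 h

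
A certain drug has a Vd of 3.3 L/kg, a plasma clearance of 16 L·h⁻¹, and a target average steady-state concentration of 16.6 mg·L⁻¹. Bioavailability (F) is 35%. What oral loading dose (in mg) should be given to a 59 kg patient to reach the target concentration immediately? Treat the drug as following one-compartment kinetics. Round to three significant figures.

Vd = 3.3 L/kg × 59 kg = 194.7 L
LD = Vd × C / F = 194.7 × 16.60 / 0.35 = 9234 mg

9230 mg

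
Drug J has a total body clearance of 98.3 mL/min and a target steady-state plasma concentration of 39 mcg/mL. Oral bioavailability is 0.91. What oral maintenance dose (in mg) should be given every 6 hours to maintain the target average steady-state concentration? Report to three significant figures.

1520 mg

Convert clearance: 98.3 mL/min × 60 min/h ÷ 1000 mL/L = 5.898 L/h
D = CL × Css × τ / F = 5.898 × 39 × 6 / 0.91 = 1517 mg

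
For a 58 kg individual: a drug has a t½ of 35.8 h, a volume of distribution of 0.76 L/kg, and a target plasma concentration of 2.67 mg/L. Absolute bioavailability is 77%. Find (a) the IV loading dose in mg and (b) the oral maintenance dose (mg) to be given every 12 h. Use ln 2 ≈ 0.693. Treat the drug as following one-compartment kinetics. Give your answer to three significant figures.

Total Vd = 0.76 × 58 = 44.08 L
LD = Vd × C = 44.08 × 2.67 = 117.7 mg
CL = 0.693 × Vd / t½ = 0.693 × 44.08 / 35.8 = 0.8533 L/h
D = CL × Css × τ / F = 0.8533 × 2.67 × 12 / 0.77 = 35.51 mg

(a) 118 mg; (b) 35.5 mg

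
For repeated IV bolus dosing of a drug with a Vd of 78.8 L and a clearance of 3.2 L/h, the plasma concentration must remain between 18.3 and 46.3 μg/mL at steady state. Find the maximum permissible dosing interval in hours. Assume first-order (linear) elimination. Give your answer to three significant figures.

k = CL / Vd = 3.200 / 78.80 = 0.04061 h⁻¹
Between IV bolus doses, concentration decays as C = C₀·e^(−kτ), so C_peak/C_trough = e^(kτ).
τ_max = ln(C_peak/C_trough) / k = ln(46.3/18.3) / 0.04061 = 0.9282 / 0.04061 = 22.86 h

22.9 h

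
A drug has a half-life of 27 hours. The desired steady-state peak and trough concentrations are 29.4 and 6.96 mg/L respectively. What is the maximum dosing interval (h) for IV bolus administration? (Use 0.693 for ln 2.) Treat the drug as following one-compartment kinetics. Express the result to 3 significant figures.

k = 0.693 / t½ = 0.693 / 27 = 0.02567 h⁻¹
Between IV bolus doses, concentration decays as C = C₀·e^(−kτ), so C_peak/C_trough = e^(kτ).
τ_max = ln(C_peak/C_trough) / k = ln(29.4/6.96) / 0.02567 = 1.441 / 0.02567 = 56.14 h

56.1 h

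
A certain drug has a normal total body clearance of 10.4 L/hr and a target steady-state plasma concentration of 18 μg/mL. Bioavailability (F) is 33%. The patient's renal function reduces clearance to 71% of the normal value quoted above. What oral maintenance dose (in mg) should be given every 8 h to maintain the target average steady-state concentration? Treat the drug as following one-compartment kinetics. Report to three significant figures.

Patient clearance = 0.71 × 10.40 = 7.384 L/h
D = CL × Css × τ / F = 7.384 × 18 × 8 / 0.33 = 3222 mg

3220 mg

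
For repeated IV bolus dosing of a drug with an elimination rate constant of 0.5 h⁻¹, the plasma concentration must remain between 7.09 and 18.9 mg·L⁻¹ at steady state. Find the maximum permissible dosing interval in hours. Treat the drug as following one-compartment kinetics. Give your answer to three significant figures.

1.96 h

Between IV bolus doses, concentration decays as C = C₀·e^(−kτ), so C_peak/C_trough = e^(kτ).
τ_max = ln(C_peak/C_trough) / k = ln(18.9/7.09) / 0.5000 = 0.9805 / 0.5000 = 1.961 h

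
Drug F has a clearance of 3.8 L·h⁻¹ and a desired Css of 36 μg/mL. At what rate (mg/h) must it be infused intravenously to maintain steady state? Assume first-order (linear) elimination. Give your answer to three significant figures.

137 mg/h

Infusion rate = CL · Css = 3.800 L/h × 36 mg/L = 136.8 mg/h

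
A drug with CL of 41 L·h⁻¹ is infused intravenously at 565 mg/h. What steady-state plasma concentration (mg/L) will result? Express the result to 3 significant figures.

Css = rate / CL = 565 / 41.00 = 13.78 mg/L

13.8 mg/L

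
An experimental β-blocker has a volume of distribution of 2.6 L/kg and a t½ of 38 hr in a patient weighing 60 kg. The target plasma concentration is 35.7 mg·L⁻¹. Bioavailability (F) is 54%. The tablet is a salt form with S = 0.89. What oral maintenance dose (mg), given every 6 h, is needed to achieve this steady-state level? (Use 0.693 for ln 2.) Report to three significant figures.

Total Vd = 2.6 × 60 = 156.0 L
CL = ln 2 · Vd / t½ = 0.693 × 156.0 / 38 = 2.845 L/h
D = CL × Css × τ / F / S = 2.845 × 35.7 × 6 / 0.54 / 0.89 = 1268 mg

1270 mg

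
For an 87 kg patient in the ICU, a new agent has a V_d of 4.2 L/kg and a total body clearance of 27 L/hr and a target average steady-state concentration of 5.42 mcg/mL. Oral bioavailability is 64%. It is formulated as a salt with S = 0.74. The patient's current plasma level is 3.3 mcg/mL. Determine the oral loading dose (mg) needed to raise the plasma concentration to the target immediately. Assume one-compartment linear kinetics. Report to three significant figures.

1640 mg

Vd = 4.2 L/kg × 87 kg = 365.4 L
Concentration deficit ΔC = 5.42 − 3.3 = 2.120 mg/L
LD = Vd × ΔC / F / S = 365.4 × 2.120 / 0.64 / 0.74 = 1636 mg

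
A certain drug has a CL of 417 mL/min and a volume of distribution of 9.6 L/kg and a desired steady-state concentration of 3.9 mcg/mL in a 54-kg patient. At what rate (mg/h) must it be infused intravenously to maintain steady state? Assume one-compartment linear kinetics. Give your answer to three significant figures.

CL = 417 mL/min × 60/1000 = 25.02 L/h
R₀ = 25.02 × 3.9 = 97.58 mg/h

97.6 mg/h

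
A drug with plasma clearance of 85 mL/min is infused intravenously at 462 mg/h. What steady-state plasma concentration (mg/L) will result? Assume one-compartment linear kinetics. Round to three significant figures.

90.6 mg/L

CL = 85 mL/min = 85 × 0.06 = 5.100 L/h
Css = rate / CL = 462 / 5.100 = 90.59 mg/L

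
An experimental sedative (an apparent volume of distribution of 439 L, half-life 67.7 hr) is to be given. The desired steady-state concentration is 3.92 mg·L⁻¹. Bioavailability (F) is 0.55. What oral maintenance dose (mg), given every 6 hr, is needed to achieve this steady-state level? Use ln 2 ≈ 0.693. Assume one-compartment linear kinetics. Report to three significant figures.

192 mg

k = 0.693/67.7 = 0.01024 h⁻¹, so CL = k·Vd = 0.01024 × 439.0 = 4.495 L/h
D = CL × Css × τ / F = 4.495 × 3.92 × 6 / 0.55 = 192.2 mg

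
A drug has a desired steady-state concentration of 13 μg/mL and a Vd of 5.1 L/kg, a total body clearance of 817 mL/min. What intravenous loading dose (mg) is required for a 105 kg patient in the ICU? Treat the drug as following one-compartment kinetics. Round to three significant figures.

Vd = 5.1 L/kg × 105 kg = 535.5 L
LD is governed by Vd — clearance does not enter the loading-dose calculation.
LD = Vd × C = 535.5 × 13.00 = 6962 mg

6960 mg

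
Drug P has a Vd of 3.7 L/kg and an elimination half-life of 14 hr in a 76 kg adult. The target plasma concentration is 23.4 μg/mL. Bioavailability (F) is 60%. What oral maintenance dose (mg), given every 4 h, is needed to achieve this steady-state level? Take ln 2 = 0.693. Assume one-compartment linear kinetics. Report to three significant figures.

2170 mg

Vd = 3.7 L/kg × 76 kg = 281.2 L
CL = 0.693 × Vd / t½ = 0.693 × 281.2 / 14 = 13.92 L/h
D = CL × Css × τ / F = 13.92 × 23.4 × 4 / 0.6 = 2172 mg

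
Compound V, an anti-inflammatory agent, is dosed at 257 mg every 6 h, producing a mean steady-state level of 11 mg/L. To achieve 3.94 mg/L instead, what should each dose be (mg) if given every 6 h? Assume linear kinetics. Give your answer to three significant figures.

For first-order elimination, Css ∝ F·D/(CL·τ); F and CL are unchanged, so Css ∝ D/τ.
D₂ = D₁ × (Css,target / Css,current) = 257 × 3.94/11 = 92.05 mg

92.1 mg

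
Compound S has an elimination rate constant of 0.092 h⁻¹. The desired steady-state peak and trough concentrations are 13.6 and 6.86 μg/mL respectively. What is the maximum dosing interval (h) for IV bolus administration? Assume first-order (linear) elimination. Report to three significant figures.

Between IV bolus doses, concentration decays as C = C₀·e^(−kτ), so C_peak/C_trough = e^(kτ).
τ_max = ln(C_peak/C_trough) / k = ln(13.6/6.86) / 0.09200 = 0.6844 / 0.09200 = 7.439 h

7.44 h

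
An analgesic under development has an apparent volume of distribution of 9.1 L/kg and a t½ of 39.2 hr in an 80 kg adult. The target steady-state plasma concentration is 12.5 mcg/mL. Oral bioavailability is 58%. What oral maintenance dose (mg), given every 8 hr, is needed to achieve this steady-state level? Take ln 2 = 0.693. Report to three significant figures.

2220 mg

Total Vd = 9.1 × 80 = 728.0 L
CL = 0.693 × Vd / t½ = 0.693 × 728.0 / 39.2 = 12.87 L/h
D = CL × Css × τ / F = 12.87 × 12.5 × 8 / 0.58 = 2219 mg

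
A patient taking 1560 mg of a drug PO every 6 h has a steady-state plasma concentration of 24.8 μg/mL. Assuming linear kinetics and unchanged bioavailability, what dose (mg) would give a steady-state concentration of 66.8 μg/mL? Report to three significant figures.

With linear kinetics, Css is proportional to dose rate (D/τ) at fixed clearance.
D₂ = D₁ × (Css,target / Css,current) = 1560 × 66.8/24.8 = 4202 mg

4200 mg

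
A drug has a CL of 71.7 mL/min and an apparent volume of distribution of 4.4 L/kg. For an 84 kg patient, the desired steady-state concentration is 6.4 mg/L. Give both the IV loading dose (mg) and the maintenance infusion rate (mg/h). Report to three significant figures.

(a) 2370 mg; (b) 27.5 mg/h

Vd = 4.4 L/kg × 84 kg = 369.6 L
Loading: fill Vd to C_target → 369.6 L × 6.4 mg/L = 2365 mg
Convert clearance: 71.7 mL/min × 60 min/h ÷ 1000 mL/L = 4.302 L/h
Infusion rate = 4.302 L/h × 6.4 mg/L = 27.53 mg/h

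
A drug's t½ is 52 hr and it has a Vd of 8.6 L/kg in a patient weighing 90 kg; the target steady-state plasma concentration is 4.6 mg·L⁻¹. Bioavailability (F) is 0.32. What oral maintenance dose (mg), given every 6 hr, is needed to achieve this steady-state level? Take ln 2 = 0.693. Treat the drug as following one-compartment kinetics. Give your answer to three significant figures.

890 mg

Vd = 8.6 L/kg × 90 kg = 774.0 L
CL = ln 2 · Vd / t½ = 0.693 × 774.0 / 52 = 10.32 L/h
D = CL × Css × τ / F = 10.32 × 4.6 × 6 / 0.32 = 890.1 mg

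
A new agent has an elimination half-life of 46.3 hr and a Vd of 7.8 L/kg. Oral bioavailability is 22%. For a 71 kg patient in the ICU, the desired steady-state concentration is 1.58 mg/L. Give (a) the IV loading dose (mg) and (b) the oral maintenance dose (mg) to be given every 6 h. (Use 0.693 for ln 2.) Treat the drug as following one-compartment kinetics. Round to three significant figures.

(a) 875 mg; (b) 357 mg

Vd = 7.8 L/kg × 71 kg = 553.8 L
LD = Vd × C = 553.8 × 1.58 = 875.0 mg
CL = 0.693 × Vd / t½ = 0.693 × 553.8 / 46.3 = 8.289 L/h
D = CL × Css × τ / F = 8.289 × 1.58 × 6 / 0.22 = 357.2 mg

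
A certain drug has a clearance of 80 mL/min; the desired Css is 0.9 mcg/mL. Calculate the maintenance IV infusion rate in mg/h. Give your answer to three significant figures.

CL = 80 mL/min × 60/1000 = 4.800 L/h
At steady state, infusion rate equals elimination rate: rate in = CL × Css.
R₀ = 4.800 × 0.9 = 4.320 mg/h

4.32 mg/h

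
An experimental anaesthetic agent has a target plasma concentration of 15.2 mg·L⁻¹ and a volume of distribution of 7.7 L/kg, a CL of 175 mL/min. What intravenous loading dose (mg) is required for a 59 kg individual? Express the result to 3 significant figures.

Total Vd = 7.7 × 59 = 454.3 L
LD is governed by Vd — clearance does not enter the loading-dose calculation.
LD = Vd × C = 454.3 × 15.20 = 6905 mg

6910 mg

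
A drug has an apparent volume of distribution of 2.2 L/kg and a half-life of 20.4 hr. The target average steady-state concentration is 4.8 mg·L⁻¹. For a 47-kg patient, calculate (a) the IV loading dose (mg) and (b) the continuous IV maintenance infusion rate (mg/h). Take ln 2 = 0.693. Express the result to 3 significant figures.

Total Vd = 2.2 × 47 = 103.4 L
LD = Vd × C = 103.4 × 4.8 = 496.3 mg
CL = 0.693 × Vd / t½ = 0.693 × 103.4 / 20.4 = 3.513 L/h
Infusion rate = CL × Css = 3.513 × 4.8 = 16.86 mg/h

(a) 496 mg; (b) 16.9 mg/h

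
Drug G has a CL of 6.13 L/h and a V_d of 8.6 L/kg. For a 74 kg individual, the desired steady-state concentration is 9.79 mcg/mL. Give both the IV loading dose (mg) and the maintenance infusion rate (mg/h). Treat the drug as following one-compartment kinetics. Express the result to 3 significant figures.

Vd = 8.6 L/kg × 74 kg = 636.4 L
Loading: fill Vd to C_target → 636.4 L × 9.79 mg/L = 6230 mg
Infusion rate = 6.130 L/h × 9.79 mg/L = 60.01 mg/h

(a) 6230 mg; (b) 60.0 mg/h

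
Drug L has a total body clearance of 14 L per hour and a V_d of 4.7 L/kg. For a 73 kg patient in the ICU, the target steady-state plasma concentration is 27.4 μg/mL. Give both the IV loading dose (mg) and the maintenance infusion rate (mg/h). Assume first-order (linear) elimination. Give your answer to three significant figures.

Vd = 4.7 L/kg × 73 kg = 343.1 L
Loading dose = Vd × C = 343.1 × 27.4 = 9401 mg
Maintenance: replace elimination → rate = CL × Css = 14.00 × 27.4 = 383.6 mg/h

(a) 9400 mg; (b) 384 mg/h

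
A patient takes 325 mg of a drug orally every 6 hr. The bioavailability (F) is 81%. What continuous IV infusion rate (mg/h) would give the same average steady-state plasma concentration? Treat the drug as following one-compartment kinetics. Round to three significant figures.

Equivalent systemic input: infusion rate = F·D/τ.
Rate = 0.81 × 325 / 6 = 43.88 mg/h

43.9 mg/h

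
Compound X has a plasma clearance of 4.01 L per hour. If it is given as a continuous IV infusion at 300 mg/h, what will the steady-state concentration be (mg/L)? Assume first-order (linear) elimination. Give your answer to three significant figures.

74.8 mg/L

Css = rate / CL = 300 / 4.010 = 74.81 mg/L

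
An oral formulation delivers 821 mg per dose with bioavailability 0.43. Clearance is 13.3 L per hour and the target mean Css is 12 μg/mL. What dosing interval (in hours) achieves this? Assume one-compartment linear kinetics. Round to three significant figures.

F·D/τ = CL·Css → τ = F·D / (CL·Css).
τ = 0.43 × 821 / (13.3 × 12) = 2.212 h

2.21 h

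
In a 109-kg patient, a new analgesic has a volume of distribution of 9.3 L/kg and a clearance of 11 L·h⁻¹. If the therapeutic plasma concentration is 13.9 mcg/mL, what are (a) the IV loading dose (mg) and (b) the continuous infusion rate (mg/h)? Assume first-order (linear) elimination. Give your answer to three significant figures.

(a) 14100 mg; (b) 153 mg/h

Total Vd = 9.3 × 109 = 1014 L
LD = Vd · C_target = 1014 × 13.9 = 14090 mg
Infusion rate = 11.00 L/h × 13.9 mg/L = 152.9 mg/h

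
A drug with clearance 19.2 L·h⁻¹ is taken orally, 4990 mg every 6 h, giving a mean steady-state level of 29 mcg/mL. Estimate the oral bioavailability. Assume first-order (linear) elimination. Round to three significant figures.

F·D/τ = CL·Css at steady state → F = CL·Css·τ / D.
F = 19.2 × 29 × 6 / 4990 = 0.669

0.669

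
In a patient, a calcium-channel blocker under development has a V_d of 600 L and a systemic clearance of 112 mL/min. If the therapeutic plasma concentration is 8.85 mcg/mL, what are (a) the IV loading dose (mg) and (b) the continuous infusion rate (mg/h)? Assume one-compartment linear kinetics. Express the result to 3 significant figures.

Loading dose = Vd × C = 600.0 × 8.85 = 5310 mg
CL = 112 mL/min = 112 × 0.06 = 6.720 L/h
Infusion rate = 6.720 L/h × 8.85 mg/L = 59.47 mg/h

(a) 5310 mg; (b) 59.5 mg/h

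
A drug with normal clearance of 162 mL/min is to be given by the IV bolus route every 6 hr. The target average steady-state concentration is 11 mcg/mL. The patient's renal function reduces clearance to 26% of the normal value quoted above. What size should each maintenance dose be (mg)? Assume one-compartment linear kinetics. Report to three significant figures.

167 mg

CL = 162 mL/min × 60/1000 = 9.720 L/h
Patient clearance = 0.26 × 9.720 = 2.527 L/h
D = CL × Css × τ = 2.527 × 11 × 6 = 166.8 mg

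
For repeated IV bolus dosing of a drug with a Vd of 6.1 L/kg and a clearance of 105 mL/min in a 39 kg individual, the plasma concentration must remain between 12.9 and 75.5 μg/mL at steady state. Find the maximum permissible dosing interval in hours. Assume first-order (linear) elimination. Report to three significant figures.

Vd(total) = 39 kg × 6.1 L/kg = 237.9 L
CL = 105 mL/min × 60/1000 = 6.300 L/h
k = CL / Vd = 6.300 / 237.9 = 0.02648 h⁻¹
Between IV bolus doses, concentration decays as C = C₀·e^(−kτ), so C_peak/C_trough = e^(kτ).
τ_max = ln(C_peak/C_trough) / k = ln(75.5/12.9) / 0.02648 = 1.767 / 0.02648 = 66.73 h

66.7 h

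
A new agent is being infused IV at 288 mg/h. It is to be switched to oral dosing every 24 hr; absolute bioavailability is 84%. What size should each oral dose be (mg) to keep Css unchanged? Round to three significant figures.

8230 mg

To maintain the same Css, the systemic dosing rate must be unchanged: F·D/τ = infusion rate.
D = rate × τ / F = 288 × 24 / 0.84 = 8229 mg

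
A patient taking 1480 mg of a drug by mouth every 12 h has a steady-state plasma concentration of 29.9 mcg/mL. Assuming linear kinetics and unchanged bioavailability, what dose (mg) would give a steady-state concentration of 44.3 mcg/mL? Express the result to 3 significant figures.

2190 mg

With linear kinetics, Css is proportional to dose rate (D/τ) at fixed clearance.
D₂ = D₁ × (Css,target / Css,current) = 1480 × 44.3/29.9 = 2193 mg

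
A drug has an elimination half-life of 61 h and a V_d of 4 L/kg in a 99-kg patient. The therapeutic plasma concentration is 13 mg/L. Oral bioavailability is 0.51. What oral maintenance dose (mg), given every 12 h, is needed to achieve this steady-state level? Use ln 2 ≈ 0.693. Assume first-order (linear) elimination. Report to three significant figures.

1380 mg

Vd(total) = 99 kg × 4 L/kg = 396.0 L
CL = 0.693 × Vd / t½ = 0.693 × 396.0 / 61 = 4.499 L/h
D = CL × Css × τ / F = 4.499 × 13 × 12 / 0.51 = 1376 mg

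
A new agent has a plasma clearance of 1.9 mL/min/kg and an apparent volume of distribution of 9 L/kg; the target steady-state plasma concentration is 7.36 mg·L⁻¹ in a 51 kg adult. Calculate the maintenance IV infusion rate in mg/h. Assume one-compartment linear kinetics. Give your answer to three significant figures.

CL = 1.9 mL/min/kg × 51 kg = 96.90 mL/min = 96.90 × 60/1000 = 5.814 L/h
Maintenance depends on clearance, not Vd — rate in must match rate out.
Rate = CL × Css = 5.814 × 7.36 = 42.79 mg/h

42.8 mg/h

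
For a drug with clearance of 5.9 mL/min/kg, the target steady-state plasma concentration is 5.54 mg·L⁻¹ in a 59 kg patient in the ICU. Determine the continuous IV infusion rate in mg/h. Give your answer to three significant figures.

CL = 5.9 mL/min/kg × 59 kg = 348.1 mL/min = 348.1 × 60/1000 = 20.89 L/h
Infusion rate = CL · Css = 20.89 L/h × 5.54 mg/L = 115.7 mg/h

116 mg/h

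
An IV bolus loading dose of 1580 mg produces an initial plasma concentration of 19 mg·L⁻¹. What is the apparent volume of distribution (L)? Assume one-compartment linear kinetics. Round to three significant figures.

Immediately after an IV bolus, C₀ = Dose / Vd, so Vd = Dose / C₀.
Vd = 1580 / 19 = 83.16 L

83.2 L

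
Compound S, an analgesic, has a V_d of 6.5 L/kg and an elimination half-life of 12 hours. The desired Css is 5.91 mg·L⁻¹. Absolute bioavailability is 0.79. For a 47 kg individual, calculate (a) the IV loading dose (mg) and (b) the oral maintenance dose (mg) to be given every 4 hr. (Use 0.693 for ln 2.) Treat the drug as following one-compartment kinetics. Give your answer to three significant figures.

Vd(total) = 47 kg × 6.5 L/kg = 305.5 L
LD = Vd × C = 305.5 × 5.91 = 1806 mg
CL = 0.693 × Vd / t½ = 0.693 × 305.5 / 12 = 17.64 L/h
D = CL × Css × τ / F = 17.64 × 5.91 × 4 / 0.79 = 527.9 mg

(a) 1810 mg; (b) 528 mg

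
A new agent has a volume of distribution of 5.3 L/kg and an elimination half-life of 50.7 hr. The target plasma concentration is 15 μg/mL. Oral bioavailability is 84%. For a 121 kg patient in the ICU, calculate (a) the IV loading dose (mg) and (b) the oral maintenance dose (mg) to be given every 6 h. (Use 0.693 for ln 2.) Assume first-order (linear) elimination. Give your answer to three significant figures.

Vd = 5.3 L/kg × 121 kg = 641.3 L
LD = Vd × C = 641.3 × 15 = 9620 mg
CL = 0.693 × Vd / t½ = 0.693 × 641.3 / 50.7 = 8.766 L/h
D = CL × Css × τ / F = 8.766 × 15 × 6 / 0.84 = 939.2 mg

(a) 9620 mg; (b) 939 mg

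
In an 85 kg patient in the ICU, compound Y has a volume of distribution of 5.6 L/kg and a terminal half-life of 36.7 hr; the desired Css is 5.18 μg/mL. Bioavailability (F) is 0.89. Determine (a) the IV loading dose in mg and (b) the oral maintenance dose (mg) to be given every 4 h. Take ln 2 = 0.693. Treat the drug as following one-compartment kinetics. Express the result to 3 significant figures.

(a) 2470 mg; (b) 209 mg

Vd = 5.6 L/kg × 85 kg = 476.0 L
LD = Vd × C = 476.0 × 5.18 = 2466 mg
CL = 0.693 × Vd / t½ = 0.693 × 476.0 / 36.7 = 8.988 L/h
D = CL × Css × τ / F = 8.988 × 5.18 × 4 / 0.89 = 209.2 mg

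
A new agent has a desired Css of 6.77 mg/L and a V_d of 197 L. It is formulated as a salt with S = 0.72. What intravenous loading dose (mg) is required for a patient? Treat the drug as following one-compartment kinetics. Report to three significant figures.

1850 mg

LD = Vd × C / S = 197.0 × 6.770 / 0.72 = 1852 mg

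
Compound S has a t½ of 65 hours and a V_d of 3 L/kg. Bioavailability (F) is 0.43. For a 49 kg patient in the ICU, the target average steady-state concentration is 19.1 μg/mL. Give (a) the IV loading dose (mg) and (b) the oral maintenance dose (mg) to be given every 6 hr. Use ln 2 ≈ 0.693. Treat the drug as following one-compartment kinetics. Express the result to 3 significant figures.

(a) 2810 mg; (b) 418 mg

Vd(total) = 49 kg × 3 L/kg = 147.0 L
LD = Vd × C = 147.0 × 19.1 = 2808 mg
CL = 0.693 × Vd / t½ = 0.693 × 147.0 / 65 = 1.567 L/h
D = CL × Css × τ / F = 1.567 × 19.1 × 6 / 0.43 = 417.6 mg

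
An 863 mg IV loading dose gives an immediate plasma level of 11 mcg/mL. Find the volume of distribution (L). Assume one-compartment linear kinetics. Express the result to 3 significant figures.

Immediately after an IV bolus, C₀ = Dose / Vd, so Vd = Dose / C₀.
Vd = 863 / 11 = 78.45 L

78.5 L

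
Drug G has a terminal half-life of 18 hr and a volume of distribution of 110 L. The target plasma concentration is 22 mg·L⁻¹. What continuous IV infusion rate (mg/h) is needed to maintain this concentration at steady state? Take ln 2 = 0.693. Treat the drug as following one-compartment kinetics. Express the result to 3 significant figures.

93.2 mg/h

k = 0.693/18 = 0.03850 h⁻¹, so CL = k·Vd = 0.03850 × 110.0 = 4.235 L/h
Infusion rate = CL × Css = 4.235 × 22 = 93.17 mg/h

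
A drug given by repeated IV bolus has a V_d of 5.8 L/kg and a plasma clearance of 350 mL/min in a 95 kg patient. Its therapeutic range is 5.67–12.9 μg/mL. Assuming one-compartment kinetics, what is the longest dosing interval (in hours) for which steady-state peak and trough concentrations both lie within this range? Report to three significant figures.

21.6 h

Total Vd = 5.8 × 95 = 551.0 L
CL = 350 mL/min × 60/1000 = 21.00 L/h
k = CL / Vd = 21.00 / 551.0 = 0.03811 h⁻¹
Between IV bolus doses, concentration decays as C = C₀·e^(−kτ), so C_peak/C_trough = e^(kτ).
τ_max = ln(C_peak/C_trough) / k = ln(12.9/5.67) / 0.03811 = 0.8220 / 0.03811 = 21.57 h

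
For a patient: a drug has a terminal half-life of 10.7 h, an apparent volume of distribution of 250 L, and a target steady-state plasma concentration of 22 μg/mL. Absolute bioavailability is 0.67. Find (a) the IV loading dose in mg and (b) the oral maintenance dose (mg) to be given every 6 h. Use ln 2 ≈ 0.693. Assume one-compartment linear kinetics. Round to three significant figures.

(a) 5500 mg; (b) 3190 mg

LD = Vd × C = 250.0 × 22 = 5500 mg
CL = 0.693 × Vd / t½ = 0.693 × 250.0 / 10.7 = 16.19 L/h
D = CL × Css × τ / F = 16.19 × 22 × 6 / 0.67 = 3190 mg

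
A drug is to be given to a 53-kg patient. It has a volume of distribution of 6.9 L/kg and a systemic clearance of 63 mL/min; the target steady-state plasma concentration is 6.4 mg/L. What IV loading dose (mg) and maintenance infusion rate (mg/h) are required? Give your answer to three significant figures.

(a) 2340 mg; (b) 24.2 mg/h

Total Vd = 6.9 × 53 = 365.7 L
Loading dose = Vd × C = 365.7 × 6.4 = 2340 mg
CL = 63 mL/min × 60/1000 = 3.780 L/h
Maintenance infusion rate = CL × Css = 3.780 × 6.4 = 24.19 mg/h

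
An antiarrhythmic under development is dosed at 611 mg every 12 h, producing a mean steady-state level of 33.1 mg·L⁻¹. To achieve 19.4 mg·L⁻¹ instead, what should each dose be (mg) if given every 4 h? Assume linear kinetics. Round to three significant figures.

For first-order elimination, Css ∝ F·D/(CL·τ); F and CL are unchanged, so Css ∝ D/τ.
D₂ = D₁ × (Css,target / Css,current) × (τ₂/τ₁) = 611 × (19.4/33.1) × (4/12) = 119.4 mg

119 mg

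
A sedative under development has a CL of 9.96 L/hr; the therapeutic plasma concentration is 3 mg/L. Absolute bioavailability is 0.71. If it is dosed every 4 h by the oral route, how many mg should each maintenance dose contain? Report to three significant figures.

168 mg

At steady state, dose per interval replaces the amount cleared in that interval: F·D/τ = CL·Css.
D = CL × Css × τ / F = 9.960 × 3 × 4 / 0.71 = 168.3 mg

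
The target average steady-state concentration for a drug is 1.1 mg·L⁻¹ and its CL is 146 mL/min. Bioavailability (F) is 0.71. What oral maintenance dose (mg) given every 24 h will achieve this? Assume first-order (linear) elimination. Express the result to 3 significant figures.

CL = 146 mL/min × 60/1000 = 8.760 L/h
D = CL × Css × τ / F = 8.760 × 1.1 × 24 / 0.71 = 325.7 mg

326 mg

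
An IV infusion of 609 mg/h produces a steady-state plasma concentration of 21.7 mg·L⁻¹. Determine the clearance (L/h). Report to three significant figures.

28.1 L/h

At steady state, infusion rate = CL × Css, so CL = rate / Css.
CL = 609 / 21.7 = 28.06 L/h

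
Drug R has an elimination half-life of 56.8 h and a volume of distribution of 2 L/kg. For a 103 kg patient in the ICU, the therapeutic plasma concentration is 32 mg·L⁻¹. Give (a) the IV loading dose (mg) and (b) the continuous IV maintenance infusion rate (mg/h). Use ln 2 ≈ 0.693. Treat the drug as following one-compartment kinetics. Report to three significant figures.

(a) 6590 mg; (b) 80.4 mg/h

Vd = 2 L/kg × 103 kg = 206.0 L
LD = Vd × C = 206.0 × 32 = 6592 mg
CL = 0.693 × Vd / t½ = 0.693 × 206.0 / 56.8 = 2.513 L/h
Infusion rate = CL × Css = 2.513 × 32 = 80.42 mg/h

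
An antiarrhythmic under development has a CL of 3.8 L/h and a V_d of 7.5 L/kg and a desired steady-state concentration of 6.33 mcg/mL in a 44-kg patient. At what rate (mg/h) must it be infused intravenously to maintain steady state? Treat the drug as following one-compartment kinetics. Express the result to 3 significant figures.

24.1 mg/h

At steady state, infusion rate equals elimination rate: rate in = CL × Css.
Infusion rate = CL · Css = 3.800 L/h × 6.33 mg/L = 24.05 mg/h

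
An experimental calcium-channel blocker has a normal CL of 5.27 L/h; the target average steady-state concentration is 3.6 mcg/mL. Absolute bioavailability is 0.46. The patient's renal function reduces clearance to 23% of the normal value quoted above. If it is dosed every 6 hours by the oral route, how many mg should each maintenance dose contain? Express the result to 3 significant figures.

56.9 mg

Patient clearance = 0.23 × 5.270 = 1.212 L/h
D = CL × Css × τ / F = 1.212 × 3.6 × 6 / 0.46 = 56.91 mg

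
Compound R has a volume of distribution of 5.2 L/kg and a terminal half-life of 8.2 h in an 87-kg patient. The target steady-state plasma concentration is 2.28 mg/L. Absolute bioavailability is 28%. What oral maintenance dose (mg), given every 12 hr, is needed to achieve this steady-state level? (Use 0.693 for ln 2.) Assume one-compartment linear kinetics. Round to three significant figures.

Vd = 5.2 L/kg × 87 kg = 452.4 L
k = 0.693/8.2 = 0.08451 h⁻¹, so CL = k·Vd = 0.08451 × 452.4 = 38.23 L/h
D = CL × Css × τ / F = 38.23 × 2.28 × 12 / 0.28 = 3736 mg

3740 mg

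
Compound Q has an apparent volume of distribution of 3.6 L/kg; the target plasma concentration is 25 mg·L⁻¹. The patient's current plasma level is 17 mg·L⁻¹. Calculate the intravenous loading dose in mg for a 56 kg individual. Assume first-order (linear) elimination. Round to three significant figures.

1610 mg

Total Vd = 3.6 × 56 = 201.6 L
The loading dose fills Vd to the target concentration.
Concentration deficit ΔC = 25 − 17 = 8.000 mg/L
LD = Vd × ΔC = 201.6 × 8.000 = 1613 mg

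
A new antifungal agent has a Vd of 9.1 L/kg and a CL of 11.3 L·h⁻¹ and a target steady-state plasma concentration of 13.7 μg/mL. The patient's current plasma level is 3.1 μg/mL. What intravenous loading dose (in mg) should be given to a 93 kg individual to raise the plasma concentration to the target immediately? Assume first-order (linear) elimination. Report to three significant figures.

8970 mg

Vd = 9.1 L/kg × 93 kg = 846.3 L
The loading dose fills Vd to the target concentration; clearance is irrelevant here.
Concentration deficit ΔC = 13.7 − 3.1 = 10.60 mg/L
LD = Vd × ΔC = 846.3 × 10.60 = 8971 mg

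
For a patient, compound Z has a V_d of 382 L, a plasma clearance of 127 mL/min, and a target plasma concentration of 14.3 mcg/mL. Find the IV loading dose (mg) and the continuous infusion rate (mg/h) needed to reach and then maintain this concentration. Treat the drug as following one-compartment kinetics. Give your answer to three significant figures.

Loading dose = Vd × C = 382.0 × 14.3 = 5463 mg
Convert clearance: 127 mL/min × 60 min/h ÷ 1000 mL/L = 7.620 L/h
Infusion rate = 7.620 L/h × 14.3 mg/L = 109.0 mg/h

(a) 5460 mg; (b) 109 mg/h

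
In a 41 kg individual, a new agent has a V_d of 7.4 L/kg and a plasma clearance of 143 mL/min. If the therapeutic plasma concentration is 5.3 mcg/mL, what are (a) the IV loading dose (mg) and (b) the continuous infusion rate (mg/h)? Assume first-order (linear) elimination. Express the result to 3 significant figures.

Vd(total) = 41 kg × 7.4 L/kg = 303.4 L
Loading: fill Vd to C_target → 303.4 L × 5.3 mg/L = 1608 mg
CL = 143 mL/min × 60/1000 = 8.580 L/h
Maintenance infusion rate = CL × Css = 8.580 × 5.3 = 45.47 mg/h

(a) 1610 mg; (b) 45.5 mg/h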